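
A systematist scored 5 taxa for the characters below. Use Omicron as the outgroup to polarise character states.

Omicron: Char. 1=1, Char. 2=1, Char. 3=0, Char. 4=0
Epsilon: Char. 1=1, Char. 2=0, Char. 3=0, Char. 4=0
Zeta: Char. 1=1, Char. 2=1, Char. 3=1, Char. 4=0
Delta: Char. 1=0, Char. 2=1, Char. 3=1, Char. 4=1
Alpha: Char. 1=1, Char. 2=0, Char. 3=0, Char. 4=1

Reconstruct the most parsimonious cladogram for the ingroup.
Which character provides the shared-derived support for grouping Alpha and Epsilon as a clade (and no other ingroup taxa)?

Char. 2

Character polarity is set by the outgroup: the derived state is whichever differs from the outgroup's state, so for Char. 1, Char. 2 the derived state is '0', and for the remaining characters it is '1'.
Char. 1: derived state '0' in Delta only — an autapomorphy, so it tells us nothing about relationships among taxa.
Char. 2: derived state '0' in Alpha and Epsilon only — synapomorphy for {Alpha, Epsilon}.
Only Delta and Zeta show the derived state '1' for Char. 3, supporting them as a clade.
Char. 4 groups Alpha and Delta, which is incompatible with the clades supported by the remaining characters; treating it as convergent (homoplasy) costs fewer steps than any alternative tree.
Most parsimonious ingroup topology: ((Epsilon,Alpha),(Zeta,Delta)).
The clade {Alpha, Epsilon} is supported by Char. 2: its derived state '0' occurs in exactly those taxa and in no other taxon (including the outgroup).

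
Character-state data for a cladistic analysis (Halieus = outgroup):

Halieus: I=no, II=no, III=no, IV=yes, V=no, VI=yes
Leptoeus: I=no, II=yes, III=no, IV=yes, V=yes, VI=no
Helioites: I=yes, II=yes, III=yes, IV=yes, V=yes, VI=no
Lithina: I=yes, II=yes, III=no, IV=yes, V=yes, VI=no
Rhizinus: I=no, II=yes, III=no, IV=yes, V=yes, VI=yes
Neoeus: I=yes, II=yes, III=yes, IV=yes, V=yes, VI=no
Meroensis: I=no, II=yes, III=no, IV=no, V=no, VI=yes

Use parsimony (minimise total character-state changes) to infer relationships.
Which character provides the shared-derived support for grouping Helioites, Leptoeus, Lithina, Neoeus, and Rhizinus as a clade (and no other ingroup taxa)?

Character polarity is set by the outgroup: the derived state is whichever differs from the outgroup's state, so for IV, VI the derived state is 'no', and for the remaining characters it is 'yes'.
I (derived state 'yes') is shared by Helioites, Lithina, and Neoeus — a synapomorphy uniting that clade.
II (derived state 'yes') is shared by all ingroup taxa — unites the whole ingroup.
Only Helioites and Neoeus show the derived state 'yes' for III, supporting them as a clade.
IV (derived state 'no') is unique to Meroensis (autapomorphy; uninformative for grouping).
V: derived state 'yes' in Helioites, Leptoeus, Lithina, Neoeus, and Rhizinus only — synapomorphy for {Helioites, Leptoeus, Lithina, Neoeus, Rhizinus}.
VI (derived state 'no') is shared by Helioites, Leptoeus, Lithina, and Neoeus — a synapomorphy uniting that clade.
Most parsimonious ingroup topology: (((Leptoeus,((Helioites,Neoeus),Lithina)),Rhizinus),Meroensis).
The clade {Helioites, Leptoeus, Lithina, Neoeus, Rhizinus} is supported by V: its derived state 'yes' occurs in exactly those taxa and in no other taxon (including the outgroup).

V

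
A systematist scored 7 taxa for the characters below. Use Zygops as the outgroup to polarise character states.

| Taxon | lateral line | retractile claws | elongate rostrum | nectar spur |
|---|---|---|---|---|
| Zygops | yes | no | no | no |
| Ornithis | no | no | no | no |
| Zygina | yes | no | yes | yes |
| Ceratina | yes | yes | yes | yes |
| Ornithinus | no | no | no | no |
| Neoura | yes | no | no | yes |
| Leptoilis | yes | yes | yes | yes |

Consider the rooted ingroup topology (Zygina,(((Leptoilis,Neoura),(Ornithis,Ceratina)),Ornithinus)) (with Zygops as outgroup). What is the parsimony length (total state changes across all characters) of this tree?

Map each character onto (Zygina,(((Leptoilis,Neoura),(Ornithis,Ceratina)),Ornithinus)) (rooted by Zygops) and count the minimum state changes it requires (Fitch parsimony):
lateral line: 2; retractile claws: 2; elongate rostrum: 3; nectar spur: 3.
Total tree length = 10.

10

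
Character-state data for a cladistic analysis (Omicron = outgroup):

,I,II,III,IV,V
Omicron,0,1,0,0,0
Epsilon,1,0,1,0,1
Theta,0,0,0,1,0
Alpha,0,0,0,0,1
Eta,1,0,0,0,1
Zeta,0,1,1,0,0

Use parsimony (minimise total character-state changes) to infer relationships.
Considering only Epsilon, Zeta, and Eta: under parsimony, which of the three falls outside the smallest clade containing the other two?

Character polarity is set by the outgroup: the derived state is whichever differs from the outgroup's state, so for II the derived state is '0', and for the remaining characters it is '1'.
I (derived state '1') is shared by Epsilon and Eta — a synapomorphy uniting that clade.
II (derived state '0') is shared by Alpha, Epsilon, Eta, and Theta — a synapomorphy uniting that clade.
III groups Epsilon and Zeta, which is incompatible with the clades supported by the remaining characters; treating it as convergent (homoplasy) costs fewer steps than any alternative tree.
IV (derived state '1') is unique to Theta (autapomorphy; uninformative for grouping).
Only Alpha, Epsilon, and Eta show the derived state '1' for V, supporting them as a clade.
Most parsimonious ingroup topology: ((((Epsilon,Eta),Alpha),Theta),Zeta).
Eta and Epsilon share a more recent common ancestor with each other than either does with Zeta, so Zeta is the least closely related of the three.

Zeta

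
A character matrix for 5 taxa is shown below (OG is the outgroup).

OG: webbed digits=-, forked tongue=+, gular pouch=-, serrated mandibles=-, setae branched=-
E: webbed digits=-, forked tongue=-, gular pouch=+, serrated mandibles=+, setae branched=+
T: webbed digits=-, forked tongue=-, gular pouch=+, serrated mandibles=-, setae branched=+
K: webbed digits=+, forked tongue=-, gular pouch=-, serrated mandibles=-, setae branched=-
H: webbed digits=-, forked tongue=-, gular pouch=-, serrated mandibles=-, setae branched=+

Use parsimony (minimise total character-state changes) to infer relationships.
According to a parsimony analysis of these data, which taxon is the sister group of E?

Character polarity is set by the outgroup: the derived state is whichever differs from the outgroup's state, so for forked tongue the derived state is '-', and for the remaining characters it is '+'.
webbed digits: derived state '+' in K only — an autapomorphy, so it tells us nothing about relationships among taxa.
forked tongue (derived state '-') is shared by all ingroup taxa — unites the whole ingroup.
Only E and T show the derived state '+' for gular pouch, supporting them as a clade.
serrated mandibles (derived state '+') is unique to E (autapomorphy; uninformative for grouping).
Only E, H, and T show the derived state '+' for setae branched, supporting them as a clade.
Most parsimonious ingroup topology: (((E,T),H),K).
E and T form a cherry on this tree, so they are sister taxa.

T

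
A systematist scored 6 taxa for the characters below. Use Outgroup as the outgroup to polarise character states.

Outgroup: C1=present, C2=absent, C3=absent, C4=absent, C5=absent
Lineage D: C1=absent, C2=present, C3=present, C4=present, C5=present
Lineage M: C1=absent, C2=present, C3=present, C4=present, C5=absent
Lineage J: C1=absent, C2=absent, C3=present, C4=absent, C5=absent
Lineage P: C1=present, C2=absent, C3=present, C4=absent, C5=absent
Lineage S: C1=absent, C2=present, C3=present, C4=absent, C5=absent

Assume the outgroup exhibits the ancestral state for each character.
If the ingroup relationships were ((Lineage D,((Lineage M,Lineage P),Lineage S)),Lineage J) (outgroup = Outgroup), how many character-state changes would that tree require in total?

8

Map each character onto ((Lineage D,((Lineage M,Lineage P),Lineage S)),Lineage J) (rooted by Outgroup) and count the minimum state changes it requires (Fitch parsimony):
C1: 2; C2: 2; C3: 1; C4: 2; C5: 1.
Total tree length = 8.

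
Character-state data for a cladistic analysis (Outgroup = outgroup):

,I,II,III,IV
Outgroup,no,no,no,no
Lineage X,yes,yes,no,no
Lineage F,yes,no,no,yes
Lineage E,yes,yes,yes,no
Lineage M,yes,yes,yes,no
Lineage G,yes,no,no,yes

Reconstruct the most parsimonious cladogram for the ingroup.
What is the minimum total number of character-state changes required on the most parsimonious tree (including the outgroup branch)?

The outgroup has state 'no' for every character, so 'yes' is the derived state throughout.
All ingroup taxa share the derived state 'yes' for I; it defines the ingroup but does not resolve relationships within it.
II: derived state 'yes' in Lineage E, Lineage M, and Lineage X only — synapomorphy for {Lineage E, Lineage M, Lineage X}.
Only Lineage E and Lineage M show the derived state 'yes' for III, supporting them as a clade.
Only Lineage F and Lineage G show the derived state 'yes' for IV, supporting them as a clade.
Most parsimonious ingroup topology: ((Lineage X,(Lineage E,Lineage M)),(Lineage F,Lineage G)).
Changes per character on this tree: I: 1; II: 1; III: 1; IV: 1.
Total = 4.

4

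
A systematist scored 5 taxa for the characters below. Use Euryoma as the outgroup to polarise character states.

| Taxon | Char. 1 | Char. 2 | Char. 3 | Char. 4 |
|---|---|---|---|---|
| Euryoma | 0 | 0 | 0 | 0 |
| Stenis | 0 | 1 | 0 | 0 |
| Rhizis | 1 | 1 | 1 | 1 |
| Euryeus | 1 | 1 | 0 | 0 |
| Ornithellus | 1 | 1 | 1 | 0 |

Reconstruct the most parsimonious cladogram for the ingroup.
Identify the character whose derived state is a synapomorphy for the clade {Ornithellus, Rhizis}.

Char. 3

The outgroup has state '0' for every character, so '1' is the derived state throughout.
Only Euryeus, Ornithellus, and Rhizis show the derived state '1' for Char. 1, supporting them as a clade.
All ingroup taxa share the derived state '1' for Char. 2; it defines the ingroup but does not resolve relationships within it.
Char. 3: derived state '1' in Ornithellus and Rhizis only — synapomorphy for {Ornithellus, Rhizis}.
Char. 4 (derived state '1') is unique to Rhizis (autapomorphy; uninformative for grouping).
Most parsimonious ingroup topology: (Stenis,((Rhizis,Ornithellus),Euryeus)).
The clade {Ornithellus, Rhizis} is supported by Char. 3: its derived state '1' occurs in exactly those taxa and in no other taxon (including the outgroup).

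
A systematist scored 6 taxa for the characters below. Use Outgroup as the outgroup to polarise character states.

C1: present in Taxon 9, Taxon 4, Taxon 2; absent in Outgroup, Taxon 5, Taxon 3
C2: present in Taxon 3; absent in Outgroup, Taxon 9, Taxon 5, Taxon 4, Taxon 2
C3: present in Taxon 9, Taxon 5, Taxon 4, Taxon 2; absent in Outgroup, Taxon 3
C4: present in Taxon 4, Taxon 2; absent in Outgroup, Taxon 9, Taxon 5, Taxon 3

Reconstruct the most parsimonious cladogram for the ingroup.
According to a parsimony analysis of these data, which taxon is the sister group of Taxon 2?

Taxon 4

The outgroup has state 'absent' for every character, so 'present' is the derived state throughout.
C1: derived state 'present' in Taxon 2, Taxon 4, and Taxon 9 only — synapomorphy for {Taxon 2, Taxon 4, Taxon 9}.
C2 (derived state 'present') is unique to Taxon 3 (autapomorphy; uninformative for grouping).
C3: derived state 'present' in Taxon 2, Taxon 4, Taxon 5, and Taxon 9 only — synapomorphy for {Taxon 2, Taxon 4, Taxon 5, Taxon 9}.
C4: derived state 'present' in Taxon 2 and Taxon 4 only — synapomorphy for {Taxon 2, Taxon 4}.
Most parsimonious ingroup topology: (((Taxon 9,(Taxon 4,Taxon 2)),Taxon 5),Taxon 3).
Taxon 2 and Taxon 4 form a cherry on this tree, so they are sister taxa.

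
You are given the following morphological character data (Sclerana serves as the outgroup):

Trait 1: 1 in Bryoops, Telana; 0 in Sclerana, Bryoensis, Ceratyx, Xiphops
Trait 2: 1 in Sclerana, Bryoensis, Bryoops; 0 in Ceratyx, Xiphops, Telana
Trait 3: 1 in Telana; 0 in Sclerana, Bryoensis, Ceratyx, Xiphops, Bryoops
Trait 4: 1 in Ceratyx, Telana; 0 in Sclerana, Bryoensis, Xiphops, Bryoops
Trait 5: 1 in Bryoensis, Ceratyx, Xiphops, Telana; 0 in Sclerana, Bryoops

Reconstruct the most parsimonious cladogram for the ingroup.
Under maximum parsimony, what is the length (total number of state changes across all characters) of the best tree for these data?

6

Character polarity is set by the outgroup: the derived state is whichever differs from the outgroup's state, so for Trait 2 the derived state is '0', and for the remaining characters it is '1'.
Trait 1 (state '1') occurs in Bryoops and Telana but conflicts with the nesting implied by the other characters — most parsimoniously interpreted as homoplasy.
Only Ceratyx, Telana, and Xiphops show the derived state '0' for Trait 2, supporting them as a clade.
Trait 3 (derived state '1') is unique to Telana (autapomorphy; uninformative for grouping).
Trait 4 (derived state '1') is shared by Ceratyx and Telana — a synapomorphy uniting that clade.
Only Bryoensis, Ceratyx, Telana, and Xiphops show the derived state '1' for Trait 5, supporting them as a clade.
Most parsimonious ingroup topology: ((((Telana,Ceratyx),Xiphops),Bryoensis),Bryoops).
Changes per character on this tree: Trait 1: 2; Trait 2: 1; Trait 3: 1; Trait 4: 1; Trait 5: 1.
Total = 6.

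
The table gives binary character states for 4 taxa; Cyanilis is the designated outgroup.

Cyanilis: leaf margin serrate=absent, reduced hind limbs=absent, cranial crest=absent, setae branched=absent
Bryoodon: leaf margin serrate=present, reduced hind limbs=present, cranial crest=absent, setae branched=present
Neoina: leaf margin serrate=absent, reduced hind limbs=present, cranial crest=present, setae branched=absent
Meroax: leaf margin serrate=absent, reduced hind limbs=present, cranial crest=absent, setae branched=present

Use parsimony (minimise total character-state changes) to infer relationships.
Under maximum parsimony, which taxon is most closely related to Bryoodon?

The outgroup has state 'absent' for every character, so 'present' is the derived state throughout.
leaf margin serrate (derived state 'present') is unique to Bryoodon (autapomorphy; uninformative for grouping).
All ingroup taxa share the derived state 'present' for reduced hind limbs; it defines the ingroup but does not resolve relationships within it.
cranial crest: derived state 'present' in Neoina only — an autapomorphy, so it tells us nothing about relationships among taxa.
setae branched (derived state 'present') is shared by Bryoodon and Meroax — a synapomorphy uniting that clade.
Most parsimonious ingroup topology: ((Bryoodon,Meroax),Neoina).
Bryoodon and Meroax form a cherry on this tree, so they are sister taxa.

Meroax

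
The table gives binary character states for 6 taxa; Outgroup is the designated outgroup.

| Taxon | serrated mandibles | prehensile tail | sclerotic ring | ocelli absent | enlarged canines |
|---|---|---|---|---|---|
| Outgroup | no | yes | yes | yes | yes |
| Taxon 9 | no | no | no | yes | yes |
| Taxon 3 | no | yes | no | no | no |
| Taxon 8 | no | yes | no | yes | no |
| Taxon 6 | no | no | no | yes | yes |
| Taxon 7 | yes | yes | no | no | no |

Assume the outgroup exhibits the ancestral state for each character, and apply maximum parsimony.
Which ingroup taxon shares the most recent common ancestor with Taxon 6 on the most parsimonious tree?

Taxon 9

Character polarity is set by the outgroup: the derived state is whichever differs from the outgroup's state, so for prehensile tail, sclerotic ring, ocelli absent, enlarged canines the derived state is 'no', and for the remaining characters it is 'yes'.
serrated mandibles (derived state 'yes') is unique to Taxon 7 (autapomorphy; uninformative for grouping).
prehensile tail: derived state 'no' in Taxon 6 and Taxon 9 only — synapomorphy for {Taxon 6, Taxon 9}.
sclerotic ring (derived state 'no') is shared by all ingroup taxa — unites the whole ingroup.
ocelli absent: derived state 'no' in Taxon 3 and Taxon 7 only — synapomorphy for {Taxon 3, Taxon 7}.
enlarged canines: derived state 'no' in Taxon 3, Taxon 7, and Taxon 8 only — synapomorphy for {Taxon 3, Taxon 7, Taxon 8}.
Most parsimonious ingroup topology: ((Taxon 9,Taxon 6),((Taxon 3,Taxon 7),Taxon 8)).
Taxon 6 and Taxon 9 form a cherry on this tree, so they are sister taxa.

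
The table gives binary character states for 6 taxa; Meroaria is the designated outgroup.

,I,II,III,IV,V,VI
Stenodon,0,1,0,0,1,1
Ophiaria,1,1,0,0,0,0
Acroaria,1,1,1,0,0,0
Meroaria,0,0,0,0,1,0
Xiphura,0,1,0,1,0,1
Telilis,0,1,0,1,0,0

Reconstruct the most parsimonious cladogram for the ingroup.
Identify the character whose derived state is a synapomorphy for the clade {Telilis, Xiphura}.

IV

Character polarity is set by the outgroup: the derived state is whichever differs from the outgroup's state, so for V the derived state is '0', and for the remaining characters it is '1'.
I (derived state '1') is shared by Acroaria and Ophiaria — a synapomorphy uniting that clade.
II (derived state '1') is shared by all ingroup taxa — unites the whole ingroup.
III (derived state '1') is unique to Acroaria (autapomorphy; uninformative for grouping).
IV (derived state '1') is shared by Telilis and Xiphura — a synapomorphy uniting that clade.
V: derived state '0' in Acroaria, Ophiaria, Telilis, and Xiphura only — synapomorphy for {Acroaria, Ophiaria, Telilis, Xiphura}.
VI (state '1') occurs in Stenodon and Xiphura but conflicts with the nesting implied by the other characters — most parsimoniously interpreted as homoplasy.
Most parsimonious ingroup topology: (((Xiphura,Telilis),(Ophiaria,Acroaria)),Stenodon).
The clade {Telilis, Xiphura} is supported by IV: its derived state '1' occurs in exactly those taxa and in no other taxon (including the outgroup).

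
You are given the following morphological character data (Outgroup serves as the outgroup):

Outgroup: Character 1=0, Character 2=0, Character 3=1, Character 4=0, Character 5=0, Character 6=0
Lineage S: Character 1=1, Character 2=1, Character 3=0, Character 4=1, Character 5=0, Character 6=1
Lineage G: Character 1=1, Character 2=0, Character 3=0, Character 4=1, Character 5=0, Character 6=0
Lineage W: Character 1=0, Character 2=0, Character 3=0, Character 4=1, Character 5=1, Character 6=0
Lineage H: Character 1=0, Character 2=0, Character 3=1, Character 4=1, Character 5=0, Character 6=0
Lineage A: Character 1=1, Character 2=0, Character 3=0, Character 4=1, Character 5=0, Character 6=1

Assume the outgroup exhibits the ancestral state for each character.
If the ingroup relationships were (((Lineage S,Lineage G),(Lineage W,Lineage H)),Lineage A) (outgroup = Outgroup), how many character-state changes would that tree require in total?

9

Map each character onto (((Lineage S,Lineage G),(Lineage W,Lineage H)),Lineage A) (rooted by Outgroup) and count the minimum state changes it requires (Fitch parsimony):
Character 1: 2; Character 2: 1; Character 3: 2; Character 4: 1; Character 5: 1; Character 6: 2.
Total tree length = 9.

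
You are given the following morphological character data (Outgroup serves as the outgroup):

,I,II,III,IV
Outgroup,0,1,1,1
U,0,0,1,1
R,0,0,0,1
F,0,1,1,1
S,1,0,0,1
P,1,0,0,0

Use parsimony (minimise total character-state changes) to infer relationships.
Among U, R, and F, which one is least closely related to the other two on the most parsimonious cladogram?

Character polarity is set by the outgroup: the derived state is whichever differs from the outgroup's state, so for II, III, IV the derived state is '0', and for the remaining characters it is '1'.
Only P and S show the derived state '1' for I, supporting them as a clade.
Only P, R, S, and U show the derived state '0' for II, supporting them as a clade.
Only P, R, and S show the derived state '0' for III, supporting them as a clade.
IV: derived state '0' in P only — an autapomorphy, so it tells us nothing about relationships among taxa.
Most parsimonious ingroup topology: ((U,(R,(S,P))),F).
R and U share a more recent common ancestor with each other than either does with F, so F is the least closely related of the three.

F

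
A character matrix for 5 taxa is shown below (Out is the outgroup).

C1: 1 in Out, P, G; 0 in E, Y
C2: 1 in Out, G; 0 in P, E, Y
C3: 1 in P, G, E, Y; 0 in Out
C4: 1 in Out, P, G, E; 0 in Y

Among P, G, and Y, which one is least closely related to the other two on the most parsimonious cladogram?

Character polarity is set by the outgroup: the derived state is whichever differs from the outgroup's state, so for C1, C2, C4 the derived state is '0', and for the remaining characters it is '1'.
Only E and Y show the derived state '0' for C1, supporting them as a clade.
C2: derived state '0' in E, P, and Y only — synapomorphy for {E, P, Y}.
C3 (derived state '1') is shared by all ingroup taxa — unites the whole ingroup.
C4 (derived state '0') is unique to Y (autapomorphy; uninformative for grouping).
Most parsimonious ingroup topology: ((P,(E,Y)),G).
P and Y share a more recent common ancestor with each other than either does with G, so G is the least closely related of the three.

G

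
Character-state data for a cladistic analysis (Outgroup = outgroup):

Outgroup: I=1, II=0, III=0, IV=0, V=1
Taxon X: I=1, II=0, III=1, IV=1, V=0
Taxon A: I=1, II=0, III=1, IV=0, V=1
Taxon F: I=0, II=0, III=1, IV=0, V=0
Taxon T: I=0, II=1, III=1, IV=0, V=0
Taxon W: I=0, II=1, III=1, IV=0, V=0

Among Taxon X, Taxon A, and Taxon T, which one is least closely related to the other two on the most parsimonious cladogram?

Character polarity is set by the outgroup: the derived state is whichever differs from the outgroup's state, so for I, V the derived state is '0', and for the remaining characters it is '1'.
Only Taxon F, Taxon T, and Taxon W show the derived state '0' for I, supporting them as a clade.
II (derived state '1') is shared by Taxon T and Taxon W — a synapomorphy uniting that clade.
All ingroup taxa share the derived state '1' for III; it defines the ingroup but does not resolve relationships within it.
IV: derived state '1' in Taxon X only — an autapomorphy, so it tells us nothing about relationships among taxa.
Only Taxon F, Taxon T, Taxon W, and Taxon X show the derived state '0' for V, supporting them as a clade.
Most parsimonious ingroup topology: ((Taxon X,(Taxon F,(Taxon T,Taxon W))),Taxon A).
Taxon X and Taxon T share a more recent common ancestor with each other than either does with Taxon A, so Taxon A is the least closely related of the three.

Taxon A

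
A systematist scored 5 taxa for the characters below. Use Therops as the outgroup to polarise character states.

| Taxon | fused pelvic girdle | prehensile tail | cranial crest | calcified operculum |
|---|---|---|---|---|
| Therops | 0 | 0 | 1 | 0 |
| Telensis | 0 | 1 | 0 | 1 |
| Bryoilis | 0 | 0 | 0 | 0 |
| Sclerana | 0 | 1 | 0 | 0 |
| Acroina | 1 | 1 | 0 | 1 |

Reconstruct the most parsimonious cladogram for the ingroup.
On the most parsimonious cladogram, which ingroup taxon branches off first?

Character polarity is set by the outgroup: the derived state is whichever differs from the outgroup's state, so for cranial crest the derived state is '0', and for the remaining characters it is '1'.
fused pelvic girdle: derived state '1' in Acroina only — an autapomorphy, so it tells us nothing about relationships among taxa.
prehensile tail: derived state '1' in Acroina, Sclerana, and Telensis only — synapomorphy for {Acroina, Sclerana, Telensis}.
cranial crest (derived state '0') is shared by all ingroup taxa — unites the whole ingroup.
calcified operculum: derived state '1' in Acroina and Telensis only — synapomorphy for {Acroina, Telensis}.
Most parsimonious ingroup topology: (((Telensis,Acroina),Sclerana),Bryoilis).
Bryoilis is sister to the clade containing all other ingroup taxa, so it is the earliest-diverging (most basal) ingroup lineage.

Bryoilis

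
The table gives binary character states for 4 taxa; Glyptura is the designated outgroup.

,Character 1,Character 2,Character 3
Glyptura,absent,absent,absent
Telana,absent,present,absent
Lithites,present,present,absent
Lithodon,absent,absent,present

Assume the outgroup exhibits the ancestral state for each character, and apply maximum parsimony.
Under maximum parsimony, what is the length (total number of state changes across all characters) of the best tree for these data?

3

The outgroup has state 'absent' for every character, so 'present' is the derived state throughout.
Character 1 (derived state 'present') is unique to Lithites (autapomorphy; uninformative for grouping).
Character 2: derived state 'present' in Lithites and Telana only — synapomorphy for {Lithites, Telana}.
Character 3 (derived state 'present') is unique to Lithodon (autapomorphy; uninformative for grouping).
Most parsimonious ingroup topology: ((Telana,Lithites),Lithodon).
Changes per character on this tree: Character 1: 1; Character 2: 1; Character 3: 1.
Total = 3.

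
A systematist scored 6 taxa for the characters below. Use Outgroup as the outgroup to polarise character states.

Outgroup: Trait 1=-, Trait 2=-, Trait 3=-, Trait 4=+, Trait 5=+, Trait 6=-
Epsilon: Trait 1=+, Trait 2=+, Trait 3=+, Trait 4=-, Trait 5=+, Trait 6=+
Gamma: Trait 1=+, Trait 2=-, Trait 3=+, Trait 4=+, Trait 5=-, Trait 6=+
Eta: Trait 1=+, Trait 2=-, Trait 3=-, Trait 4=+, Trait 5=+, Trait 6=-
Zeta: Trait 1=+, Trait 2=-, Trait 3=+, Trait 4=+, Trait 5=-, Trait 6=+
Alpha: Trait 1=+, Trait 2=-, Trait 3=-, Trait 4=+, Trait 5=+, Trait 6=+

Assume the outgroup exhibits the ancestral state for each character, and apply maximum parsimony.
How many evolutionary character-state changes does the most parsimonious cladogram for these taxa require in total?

6

Character polarity is set by the outgroup: the derived state is whichever differs from the outgroup's state, so for Trait 4, Trait 5 the derived state is '-', and for the remaining characters it is '+'.
All ingroup taxa share the derived state '+' for Trait 1; it defines the ingroup but does not resolve relationships within it.
Trait 2: derived state '+' in Epsilon only — an autapomorphy, so it tells us nothing about relationships among taxa.
Trait 3 (derived state '+') is shared by Epsilon, Gamma, and Zeta — a synapomorphy uniting that clade.
Trait 4 (derived state '-') is unique to Epsilon (autapomorphy; uninformative for grouping).
Trait 5: derived state '-' in Gamma and Zeta only — synapomorphy for {Gamma, Zeta}.
Trait 6 (derived state '+') is shared by Alpha, Epsilon, Gamma, and Zeta — a synapomorphy uniting that clade.
Most parsimonious ingroup topology: (((Epsilon,(Gamma,Zeta)),Alpha),Eta).
Changes per character on this tree: Trait 1: 1; Trait 2: 1; Trait 3: 1; Trait 4: 1; Trait 5: 1; Trait 6: 1.
Total = 6.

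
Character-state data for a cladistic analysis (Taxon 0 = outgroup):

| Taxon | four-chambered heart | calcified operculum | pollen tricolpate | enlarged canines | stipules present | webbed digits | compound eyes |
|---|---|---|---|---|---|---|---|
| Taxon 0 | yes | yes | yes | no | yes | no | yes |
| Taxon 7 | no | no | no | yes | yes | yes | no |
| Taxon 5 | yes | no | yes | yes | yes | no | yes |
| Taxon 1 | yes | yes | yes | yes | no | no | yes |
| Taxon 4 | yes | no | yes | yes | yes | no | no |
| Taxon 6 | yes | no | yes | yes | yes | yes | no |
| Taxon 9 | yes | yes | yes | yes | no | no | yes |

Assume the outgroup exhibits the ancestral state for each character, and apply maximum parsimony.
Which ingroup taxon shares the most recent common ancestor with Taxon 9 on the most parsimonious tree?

Character polarity is set by the outgroup: the derived state is whichever differs from the outgroup's state, so for four-chambered heart, calcified operculum, pollen tricolpate, stipules present, compound eyes the derived state is 'no', and for the remaining characters it is 'yes'.
four-chambered heart (derived state 'no') is unique to Taxon 7 (autapomorphy; uninformative for grouping).
calcified operculum (derived state 'no') is shared by Taxon 4, Taxon 5, Taxon 6, and Taxon 7 — a synapomorphy uniting that clade.
pollen tricolpate (derived state 'no') is unique to Taxon 7 (autapomorphy; uninformative for grouping).
enlarged canines (derived state 'yes') is shared by all ingroup taxa — unites the whole ingroup.
stipules present: derived state 'no' in Taxon 1 and Taxon 9 only — synapomorphy for {Taxon 1, Taxon 9}.
Only Taxon 6 and Taxon 7 show the derived state 'yes' for webbed digits, supporting them as a clade.
compound eyes (derived state 'no') is shared by Taxon 4, Taxon 6, and Taxon 7 — a synapomorphy uniting that clade.
Most parsimonious ingroup topology: ((((Taxon 7,Taxon 6),Taxon 4),Taxon 5),(Taxon 1,Taxon 9)).
Taxon 9 and Taxon 1 form a cherry on this tree, so they are sister taxa.

Taxon 1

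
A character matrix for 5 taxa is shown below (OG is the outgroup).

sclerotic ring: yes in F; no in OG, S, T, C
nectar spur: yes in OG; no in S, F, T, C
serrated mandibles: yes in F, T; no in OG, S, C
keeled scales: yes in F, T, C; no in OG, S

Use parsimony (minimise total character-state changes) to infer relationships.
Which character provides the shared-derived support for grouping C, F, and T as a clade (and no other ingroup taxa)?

Character polarity is set by the outgroup: the derived state is whichever differs from the outgroup's state, so for nectar spur the derived state is 'no', and for the remaining characters it is 'yes'.
sclerotic ring: derived state 'yes' in F only — an autapomorphy, so it tells us nothing about relationships among taxa.
All ingroup taxa share the derived state 'no' for nectar spur; it defines the ingroup but does not resolve relationships within it.
serrated mandibles: derived state 'yes' in F and T only — synapomorphy for {F, T}.
keeled scales: derived state 'yes' in C, F, and T only — synapomorphy for {C, F, T}.
Most parsimonious ingroup topology: (S,((F,T),C)).
The clade {C, F, T} is supported by keeled scales: its derived state 'yes' occurs in exactly those taxa and in no other taxon (including the outgroup).

keeled scales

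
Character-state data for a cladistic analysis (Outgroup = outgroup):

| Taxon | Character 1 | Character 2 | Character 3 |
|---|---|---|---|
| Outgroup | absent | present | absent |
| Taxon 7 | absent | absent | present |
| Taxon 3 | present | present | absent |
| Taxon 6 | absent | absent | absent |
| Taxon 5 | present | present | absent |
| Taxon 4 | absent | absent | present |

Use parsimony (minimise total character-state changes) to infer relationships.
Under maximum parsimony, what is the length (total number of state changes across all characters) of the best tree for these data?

Character polarity is set by the outgroup: the derived state is whichever differs from the outgroup's state, so for Character 2 the derived state is 'absent', and for the remaining characters it is 'present'.
Character 1 (derived state 'present') is shared by Taxon 3 and Taxon 5 — a synapomorphy uniting that clade.
Character 2: derived state 'absent' in Taxon 4, Taxon 6, and Taxon 7 only — synapomorphy for {Taxon 4, Taxon 6, Taxon 7}.
Only Taxon 4 and Taxon 7 show the derived state 'present' for Character 3, supporting them as a clade.
Most parsimonious ingroup topology: (((Taxon 7,Taxon 4),Taxon 6),(Taxon 3,Taxon 5)).
Changes per character on this tree: Character 1: 1; Character 2: 1; Character 3: 1.
Total = 3.

3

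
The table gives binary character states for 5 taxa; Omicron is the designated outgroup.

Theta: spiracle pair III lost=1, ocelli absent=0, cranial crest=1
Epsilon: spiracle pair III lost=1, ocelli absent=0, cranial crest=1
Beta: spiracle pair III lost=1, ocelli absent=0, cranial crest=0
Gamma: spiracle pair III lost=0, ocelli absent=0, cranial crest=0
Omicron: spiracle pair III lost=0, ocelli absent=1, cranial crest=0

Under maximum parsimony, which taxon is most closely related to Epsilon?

Theta

Character polarity is set by the outgroup: the derived state is whichever differs from the outgroup's state, so for ocelli absent the derived state is '0', and for the remaining characters it is '1'.
Only Beta, Epsilon, and Theta show the derived state '1' for spiracle pair III lost, supporting them as a clade.
All ingroup taxa share the derived state '0' for ocelli absent; it defines the ingroup but does not resolve relationships within it.
cranial crest: derived state '1' in Epsilon and Theta only — synapomorphy for {Epsilon, Theta}.
Most parsimonious ingroup topology: (((Epsilon,Theta),Beta),Gamma).
Epsilon and Theta form a cherry on this tree, so they are sister taxa.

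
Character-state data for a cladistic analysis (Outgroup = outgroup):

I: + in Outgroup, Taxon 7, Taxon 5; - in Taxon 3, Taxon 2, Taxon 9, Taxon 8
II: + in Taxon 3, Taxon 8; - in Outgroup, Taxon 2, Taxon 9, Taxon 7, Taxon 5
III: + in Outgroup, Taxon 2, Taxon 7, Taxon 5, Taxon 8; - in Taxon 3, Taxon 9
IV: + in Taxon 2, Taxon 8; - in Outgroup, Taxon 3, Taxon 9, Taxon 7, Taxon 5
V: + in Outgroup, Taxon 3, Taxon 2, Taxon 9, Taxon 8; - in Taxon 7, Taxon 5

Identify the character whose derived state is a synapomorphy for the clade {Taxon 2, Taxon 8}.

IV

Character polarity is set by the outgroup: the derived state is whichever differs from the outgroup's state, so for I, III, V the derived state is '-', and for the remaining characters it is '+'.
Only Taxon 2, Taxon 3, Taxon 8, and Taxon 9 show the derived state '-' for I, supporting them as a clade.
II groups Taxon 3 and Taxon 8, which is incompatible with the clades supported by the remaining characters; treating it as convergent (homoplasy) costs fewer steps than any alternative tree.
III: derived state '-' in Taxon 3 and Taxon 9 only — synapomorphy for {Taxon 3, Taxon 9}.
IV: derived state '+' in Taxon 2 and Taxon 8 only — synapomorphy for {Taxon 2, Taxon 8}.
Only Taxon 5 and Taxon 7 show the derived state '-' for V, supporting them as a clade.
Most parsimonious ingroup topology: (((Taxon 3,Taxon 9),(Taxon 2,Taxon 8)),(Taxon 7,Taxon 5)).
The clade {Taxon 2, Taxon 8} is supported by IV: its derived state '+' occurs in exactly those taxa and in no other taxon (including the outgroup).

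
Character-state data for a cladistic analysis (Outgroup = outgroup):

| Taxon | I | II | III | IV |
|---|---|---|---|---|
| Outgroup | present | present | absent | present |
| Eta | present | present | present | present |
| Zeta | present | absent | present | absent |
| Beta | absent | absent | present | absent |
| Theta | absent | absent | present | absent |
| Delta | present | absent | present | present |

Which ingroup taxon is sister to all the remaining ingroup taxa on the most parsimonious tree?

Eta

Character polarity is set by the outgroup: the derived state is whichever differs from the outgroup's state, so for I, II, IV the derived state is 'absent', and for the remaining characters it is 'present'.
Only Beta and Theta show the derived state 'absent' for I, supporting them as a clade.
II: derived state 'absent' in Beta, Delta, Theta, and Zeta only — synapomorphy for {Beta, Delta, Theta, Zeta}.
All ingroup taxa share the derived state 'present' for III; it defines the ingroup but does not resolve relationships within it.
Only Beta, Theta, and Zeta show the derived state 'absent' for IV, supporting them as a clade.
Most parsimonious ingroup topology: (Eta,((Zeta,(Beta,Theta)),Delta)).
Eta is sister to the clade containing all other ingroup taxa, so it is the earliest-diverging (most basal) ingroup lineage.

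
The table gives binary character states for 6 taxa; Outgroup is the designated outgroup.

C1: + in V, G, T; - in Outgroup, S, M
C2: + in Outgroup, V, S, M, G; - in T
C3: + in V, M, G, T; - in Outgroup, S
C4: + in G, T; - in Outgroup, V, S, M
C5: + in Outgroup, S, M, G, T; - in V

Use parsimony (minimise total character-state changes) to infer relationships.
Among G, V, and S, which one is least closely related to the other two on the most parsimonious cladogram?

Character polarity is set by the outgroup: the derived state is whichever differs from the outgroup's state, so for C2, C5 the derived state is '-', and for the remaining characters it is '+'.
C1 (derived state '+') is shared by G, T, and V — a synapomorphy uniting that clade.
C2 (derived state '-') is unique to T (autapomorphy; uninformative for grouping).
C3 (derived state '+') is shared by G, M, T, and V — a synapomorphy uniting that clade.
Only G and T show the derived state '+' for C4, supporting them as a clade.
C5 (derived state '-') is unique to V (autapomorphy; uninformative for grouping).
Most parsimonious ingroup topology: (((V,(G,T)),M),S).
G and V share a more recent common ancestor with each other than either does with S, so S is the least closely related of the three.

S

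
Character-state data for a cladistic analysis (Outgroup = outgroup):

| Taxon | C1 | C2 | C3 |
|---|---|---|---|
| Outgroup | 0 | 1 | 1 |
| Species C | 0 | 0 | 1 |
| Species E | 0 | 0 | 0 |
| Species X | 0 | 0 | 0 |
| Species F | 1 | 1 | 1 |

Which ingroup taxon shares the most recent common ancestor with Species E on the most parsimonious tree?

Character polarity is set by the outgroup: the derived state is whichever differs from the outgroup's state, so for C2, C3 the derived state is '0', and for the remaining characters it is '1'.
C1: derived state '1' in Species F only — an autapomorphy, so it tells us nothing about relationships among taxa.
Only Species C, Species E, and Species X show the derived state '0' for C2, supporting them as a clade.
C3: derived state '0' in Species E and Species X only — synapomorphy for {Species E, Species X}.
Most parsimonious ingroup topology: ((Species C,(Species E,Species X)),Species F).
Species E and Species X form a cherry on this tree, so they are sister taxa.

Species X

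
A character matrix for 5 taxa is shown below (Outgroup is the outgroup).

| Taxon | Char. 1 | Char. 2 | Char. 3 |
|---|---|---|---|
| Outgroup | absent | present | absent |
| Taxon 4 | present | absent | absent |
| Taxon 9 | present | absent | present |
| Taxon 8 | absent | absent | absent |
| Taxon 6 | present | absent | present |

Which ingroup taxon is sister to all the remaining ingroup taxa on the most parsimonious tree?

Character polarity is set by the outgroup: the derived state is whichever differs from the outgroup's state, so for Char. 2 the derived state is 'absent', and for the remaining characters it is 'present'.
Char. 1 (derived state 'present') is shared by Taxon 4, Taxon 6, and Taxon 9 — a synapomorphy uniting that clade.
All ingroup taxa share the derived state 'absent' for Char. 2; it defines the ingroup but does not resolve relationships within it.
Char. 3: derived state 'present' in Taxon 6 and Taxon 9 only — synapomorphy for {Taxon 6, Taxon 9}.
Most parsimonious ingroup topology: ((Taxon 4,(Taxon 9,Taxon 6)),Taxon 8).
Taxon 8 is sister to the clade containing all other ingroup taxa, so it is the earliest-diverging (most basal) ingroup lineage.

Taxon 8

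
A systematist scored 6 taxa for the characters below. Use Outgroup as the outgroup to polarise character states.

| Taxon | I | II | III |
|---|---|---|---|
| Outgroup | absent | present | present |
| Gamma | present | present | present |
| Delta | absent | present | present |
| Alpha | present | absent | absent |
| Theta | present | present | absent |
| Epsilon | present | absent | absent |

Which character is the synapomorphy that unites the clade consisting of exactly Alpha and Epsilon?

II

Character polarity is set by the outgroup: the derived state is whichever differs from the outgroup's state, so for II, III the derived state is 'absent', and for the remaining characters it is 'present'.
I (derived state 'present') is shared by Alpha, Epsilon, Gamma, and Theta — a synapomorphy uniting that clade.
II (derived state 'absent') is shared by Alpha and Epsilon — a synapomorphy uniting that clade.
III (derived state 'absent') is shared by Alpha, Epsilon, and Theta — a synapomorphy uniting that clade.
Most parsimonious ingroup topology: ((Gamma,((Alpha,Epsilon),Theta)),Delta).
The clade {Alpha, Epsilon} is supported by II: its derived state 'absent' occurs in exactly those taxa and in no other taxon (including the outgroup).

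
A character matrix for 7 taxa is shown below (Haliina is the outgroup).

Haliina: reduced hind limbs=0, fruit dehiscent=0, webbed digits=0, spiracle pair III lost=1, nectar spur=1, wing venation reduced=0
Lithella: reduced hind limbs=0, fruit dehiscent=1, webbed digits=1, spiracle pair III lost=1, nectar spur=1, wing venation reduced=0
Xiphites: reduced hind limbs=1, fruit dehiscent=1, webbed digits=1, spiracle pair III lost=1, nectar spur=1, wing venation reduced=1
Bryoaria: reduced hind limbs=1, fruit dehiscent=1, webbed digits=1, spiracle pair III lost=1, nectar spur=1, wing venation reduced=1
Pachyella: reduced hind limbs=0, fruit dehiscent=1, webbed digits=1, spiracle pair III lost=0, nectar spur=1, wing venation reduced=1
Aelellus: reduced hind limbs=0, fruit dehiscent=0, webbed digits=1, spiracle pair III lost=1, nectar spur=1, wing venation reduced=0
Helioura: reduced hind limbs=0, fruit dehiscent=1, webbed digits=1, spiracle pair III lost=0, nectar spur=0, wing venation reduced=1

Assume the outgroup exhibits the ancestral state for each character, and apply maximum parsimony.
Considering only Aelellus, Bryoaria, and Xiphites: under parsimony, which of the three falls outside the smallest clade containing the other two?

Aelellus

Character polarity is set by the outgroup: the derived state is whichever differs from the outgroup's state, so for spiracle pair III lost, nectar spur the derived state is '0', and for the remaining characters it is '1'.
Only Bryoaria and Xiphites show the derived state '1' for reduced hind limbs, supporting them as a clade.
fruit dehiscent: derived state '1' in Bryoaria, Helioura, Lithella, Pachyella, and Xiphites only — synapomorphy for {Bryoaria, Helioura, Lithella, Pachyella, Xiphites}.
webbed digits (derived state '1') is shared by all ingroup taxa — unites the whole ingroup.
Only Helioura and Pachyella show the derived state '0' for spiracle pair III lost, supporting them as a clade.
nectar spur: derived state '0' in Helioura only — an autapomorphy, so it tells us nothing about relationships among taxa.
Only Bryoaria, Helioura, Pachyella, and Xiphites show the derived state '1' for wing venation reduced, supporting them as a clade.
Most parsimonious ingroup topology: ((Lithella,((Xiphites,Bryoaria),(Pachyella,Helioura))),Aelellus).
Bryoaria and Xiphites share a more recent common ancestor with each other than either does with Aelellus, so Aelellus is the least closely related of the three.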